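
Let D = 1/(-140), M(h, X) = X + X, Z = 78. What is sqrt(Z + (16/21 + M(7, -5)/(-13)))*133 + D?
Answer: -1/140 + 76*sqrt(370461)/39 ≈ 1186.1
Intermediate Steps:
M(h, X) = 2*X
D = -1/140 ≈ -0.0071429
sqrt(Z + (16/21 + M(7, -5)/(-13)))*133 + D = sqrt(78 + (16/21 + (2*(-5))/(-13)))*133 - 1/140 = sqrt(78 + (16*(1/21) - 10*(-1/13)))*133 - 1/140 = sqrt(78 + (16/21 + 10/13))*133 - 1/140 = sqrt(78 + 418/273)*133 - 1/140 = sqrt(21712/273)*133 - 1/140 = (4*sqrt(370461)/273)*133 - 1/140 = 76*sqrt(370461)/39 - 1/140 = -1/140 + 76*sqrt(370461)/39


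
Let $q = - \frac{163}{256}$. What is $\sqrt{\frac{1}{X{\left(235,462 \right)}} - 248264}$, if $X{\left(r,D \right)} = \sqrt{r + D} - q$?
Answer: $\frac{2 \sqrt{-10116694 - 15888896 \sqrt{697}}}{\sqrt{163 + 256 \sqrt{697}}} \approx 498.26 i$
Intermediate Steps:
$q = - \frac{163}{256}$ ($q = \left(-163\right) \frac{1}{256} = - \frac{163}{256} \approx -0.63672$)
$X{\left(r,D \right)} = \frac{163}{256} + \sqrt{D + r}$ ($X{\left(r,D \right)} = \sqrt{r + D} - - \frac{163}{256} = \sqrt{D + r} + \frac{163}{256} = \frac{163}{256} + \sqrt{D + r}$)
$\sqrt{\frac{1}{X{\left(235,462 \right)}} - 248264} = \sqrt{\frac{1}{\frac{163}{256} + \sqrt{462 + 235}} - 248264} = \sqrt{\frac{1}{\frac{163}{256} + \sqrt{697}} - 248264} = \sqrt{-248264 + \frac{1}{\frac{163}{256} + \sqrt{697}}}$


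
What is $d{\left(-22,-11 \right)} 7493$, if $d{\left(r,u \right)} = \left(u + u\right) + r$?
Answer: $-329692$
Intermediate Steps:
$d{\left(r,u \right)} = r + 2 u$ ($d{\left(r,u \right)} = 2 u + r = r + 2 u$)
$d{\left(-22,-11 \right)} 7493 = \left(-22 + 2 \left(-11\right)\right) 7493 = \left(-22 - 22\right) 7493 = \left(-44\right) 7493 = -329692$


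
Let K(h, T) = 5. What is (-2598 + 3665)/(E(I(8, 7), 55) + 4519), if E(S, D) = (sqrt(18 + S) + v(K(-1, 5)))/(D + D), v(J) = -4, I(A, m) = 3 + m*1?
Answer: 14585745955/61773622842 - 58685*sqrt(7)/61773622842 ≈ 0.23611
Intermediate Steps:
I(A, m) = 3 + m
E(S, D) = (-4 + sqrt(18 + S))/(2*D) (E(S, D) = (sqrt(18 + S) - 4)/(D + D) = (-4 + sqrt(18 + S))/((2*D)) = (-4 + sqrt(18 + S))*(1/(2*D)) = (-4 + sqrt(18 + S))/(2*D))
(-2598 + 3665)/(E(I(8, 7), 55) + 4519) = (-2598 + 3665)/((1/2)*(-4 + sqrt(18 + (3 + 7)))/55 + 4519) = 1067/((1/2)*(1/55)*(-4 + sqrt(18 + 10)) + 4519) = 1067/((1/2)*(1/55)*(-4 + sqrt(28)) + 4519) = 1067/((1/2)*(1/55)*(-4 + 2*sqrt(7)) + 4519) = 1067/((-2/55 + sqrt(7)/55) + 4519) = 1067/(248543/55 + sqrt(7)/55)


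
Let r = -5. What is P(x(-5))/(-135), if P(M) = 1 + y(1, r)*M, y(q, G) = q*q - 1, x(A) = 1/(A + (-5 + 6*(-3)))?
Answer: -1/135 ≈ -0.0074074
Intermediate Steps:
x(A) = 1/(-23 + A) (x(A) = 1/(A + (-5 - 18)) = 1/(A - 23) = 1/(-23 + A))
y(q, G) = -1 + q² (y(q, G) = q² - 1 = -1 + q²)
P(M) = 1 (P(M) = 1 + (-1 + 1²)*M = 1 + (-1 + 1)*M = 1 + 0*M = 1 + 0 = 1)
P(x(-5))/(-135) = 1/(-135) = 1*(-1/135) = -1/135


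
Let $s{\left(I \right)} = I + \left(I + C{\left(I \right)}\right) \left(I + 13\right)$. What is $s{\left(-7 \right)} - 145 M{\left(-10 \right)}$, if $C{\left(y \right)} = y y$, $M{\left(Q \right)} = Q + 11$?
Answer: $100$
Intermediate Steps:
$M{\left(Q \right)} = 11 + Q$
$C{\left(y \right)} = y^{2}$
$s{\left(I \right)} = I + \left(13 + I\right) \left(I + I^{2}\right)$ ($s{\left(I \right)} = I + \left(I + I^{2}\right) \left(I + 13\right) = I + \left(I + I^{2}\right) \left(13 + I\right) = I + \left(13 + I\right) \left(I + I^{2}\right)$)
$s{\left(-7 \right)} - 145 M{\left(-10 \right)} = - 7 \left(14 + \left(-7\right)^{2} + 14 \left(-7\right)\right) - 145 \left(11 - 10\right) = - 7 \left(14 + 49 - 98\right) - 145 = \left(-7\right) \left(-35\right) - 145 = 245 - 145 = 100$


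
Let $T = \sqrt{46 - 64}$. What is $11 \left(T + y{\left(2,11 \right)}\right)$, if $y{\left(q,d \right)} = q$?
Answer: $22 + 33 i \sqrt{2} \approx 22.0 + 46.669 i$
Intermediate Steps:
$T = 3 i \sqrt{2}$ ($T = \sqrt{-18} = 3 i \sqrt{2} \approx 4.2426 i$)
$11 \left(T + y{\left(2,11 \right)}\right) = 11 \left(3 i \sqrt{2} + 2\right) = 11 \left(2 + 3 i \sqrt{2}\right) = 22 + 33 i \sqrt{2}$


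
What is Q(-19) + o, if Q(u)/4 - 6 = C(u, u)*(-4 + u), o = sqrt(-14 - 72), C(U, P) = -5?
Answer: 484 + I*sqrt(86) ≈ 484.0 + 9.2736*I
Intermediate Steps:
o = I*sqrt(86) (o = sqrt(-86) = I*sqrt(86) ≈ 9.2736*I)
Q(u) = 104 - 20*u (Q(u) = 24 + 4*(-5*(-4 + u)) = 24 + 4*(20 - 5*u) = 24 + (80 - 20*u) = 104 - 20*u)
Q(-19) + o = (104 - 20*(-19)) + I*sqrt(86) = (104 + 380) + I*sqrt(86) = 484 + I*sqrt(86)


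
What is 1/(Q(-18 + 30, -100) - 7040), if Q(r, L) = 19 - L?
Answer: -1/6921 ≈ -0.00014449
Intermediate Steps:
1/(Q(-18 + 30, -100) - 7040) = 1/((19 - 1*(-100)) - 7040) = 1/((19 + 100) - 7040) = 1/(119 - 7040) = 1/(-6921) = -1/6921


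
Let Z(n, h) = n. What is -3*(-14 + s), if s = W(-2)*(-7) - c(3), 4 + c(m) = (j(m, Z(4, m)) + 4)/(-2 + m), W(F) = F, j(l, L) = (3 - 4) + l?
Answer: 6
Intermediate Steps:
j(l, L) = -1 + l
c(m) = -4 + (3 + m)/(-2 + m) (c(m) = -4 + ((-1 + m) + 4)/(-2 + m) = -4 + (3 + m)/(-2 + m))
s = 12 (s = -2*(-7) - (11 - 3*3)/(-2 + 3) = 14 - (11 - 9)/1 = 14 - 2 = 12)
-3*(-14 + s) = -3*(-14 + 12) = -3*(-2) = 6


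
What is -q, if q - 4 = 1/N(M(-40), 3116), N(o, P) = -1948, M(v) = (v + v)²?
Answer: -7791/1948 ≈ -3.9995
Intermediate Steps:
M(v) = 4*v² (M(v) = (2*v)² = 4*v²)
q = 7791/1948 (q = 4 + 1/(-1948) = 4 - 1/1948 = 7791/1948 ≈ 3.9995)
-q = -1*7791/1948 = -7791/1948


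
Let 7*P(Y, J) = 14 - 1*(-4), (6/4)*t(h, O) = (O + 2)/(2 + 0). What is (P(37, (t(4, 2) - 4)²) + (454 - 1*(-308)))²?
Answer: 28643904/49 ≈ 5.8457e+5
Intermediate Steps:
t(h, O) = ⅔ + O/3 (t(h, O) = 2*((O + 2)/(2 + 0))/3 = 2*((2 + O)/2)/3 = 2*((2 + O)*(½))/3 = 2*(1 + O/2)/3 = ⅔ + O/3)
P(Y, J) = 18/7 (P(Y, J) = (14 - 1*(-4))/7 = (14 + 4)/7 = (⅐)*18 = 18/7)
(P(37, (t(4, 2) - 4)²) + (454 - 1*(-308)))² = (18/7 + (454 - 1*(-308)))² = (18/7 + (454 + 308))² = (18/7 + 762)² = (5352/7)² = 28643904/49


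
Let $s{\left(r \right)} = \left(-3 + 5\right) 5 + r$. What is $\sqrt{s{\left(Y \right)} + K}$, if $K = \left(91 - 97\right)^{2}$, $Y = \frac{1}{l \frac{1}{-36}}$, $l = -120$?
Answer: $\frac{\sqrt{4630}}{10} \approx 6.8044$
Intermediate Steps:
$Y = \frac{3}{10}$ ($Y = \frac{1}{\left(-120\right) \frac{1}{-36}} = \frac{1}{\left(-120\right) \left(- \frac{1}{36}\right)} = \frac{1}{\frac{10}{3}} = \frac{3}{10} \approx 0.3$)
$s{\left(r \right)} = 10 + r$ ($s{\left(r \right)} = 2 \cdot 5 + r = 10 + r$)
$K = 36$ ($K = \left(-6\right)^{2} = 36$)
$\sqrt{s{\left(Y \right)} + K} = \sqrt{\left(10 + \frac{3}{10}\right) + 36} = \sqrt{\frac{103}{10} + 36} = \sqrt{\frac{463}{10}} = \frac{\sqrt{4630}}{10}$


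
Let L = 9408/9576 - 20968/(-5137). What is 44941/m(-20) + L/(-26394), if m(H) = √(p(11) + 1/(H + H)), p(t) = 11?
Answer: -741424/3864200373 + 89882*√4390/439 ≈ 13566.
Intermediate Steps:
L = 1482848/292809 (L = 9408*(1/9576) - 20968*(-1/5137) = 56/57 + 20968/5137 = 1482848/292809 ≈ 5.0642)
m(H) = √(11 + 1/(2*H)) (m(H) = √(11 + 1/(H + H)) = √(11 + 1/(2*H)))
44941/m(-20) + L/(-26394) = 44941/((√(44 + 2/(-20))/2)) + (1482848/292809)/(-26394) = 44941/((√(44 + 2*(-1/20))/2)) + (1482848/292809)*(-1/26394) = 44941/((√(44 - ⅒)/2)) - 741424/3864200373 = 44941/((√(439/10)/2)) - 741424/3864200373 = 44941/(((√4390/10)/2)) - 741424/3864200373 = 44941/((√4390/20)) - 741424/3864200373 = 44941*(2*√4390/439) - 741424/3864200373 = 89882*√4390/439 - 741424/3864200373 = -741424/3864200373 + 89882*√4390/439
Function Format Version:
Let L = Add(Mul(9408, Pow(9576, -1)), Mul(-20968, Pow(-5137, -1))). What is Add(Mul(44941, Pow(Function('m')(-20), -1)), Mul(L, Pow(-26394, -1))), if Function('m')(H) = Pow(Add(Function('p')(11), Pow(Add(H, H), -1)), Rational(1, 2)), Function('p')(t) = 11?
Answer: Add(Rational(-741424, 3864200373), Mul(Rational(89882, 439), Pow(4390, Rational(1, 2)))) ≈ 13566.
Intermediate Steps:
L = Rational(1482848, 292809) (L = Add(Mul(9408, Rational(1, 9576)), Mul(-20968, Rational(-1, 5137))) = Add(Rational(56, 57), Rational(20968, 5137)) = Rational(1482848, 292809) ≈ 5.0642)
Function('m')(H) = Pow(Add(11, Mul(Rational(1, 2), Pow(H, -1))), Rational(1, 2)) (Function('m')(H) = Pow(Add(11, Pow(Add(H, H), -1)), Rational(1, 2)) = Pow(Add(11, Pow(Mul(2, H), -1)), Rational(1, 2)) = Pow(Add(11, Mul(Rational(1, 2), Pow(H, -1))), Rational(1, 2)))
Add(Mul(44941, Pow(Function('m')(-20), -1)), Mul(L, Pow(-26394, -1))) = Add(Mul(44941, Pow(Mul(Rational(1, 2), Pow(Add(44, Mul(2, Pow(-20, -1))), Rational(1, 2))), -1)), Mul(Rational(1482848, 292809), Pow(-26394, -1))) = Add(Mul(44941, Pow(Mul(Rational(1, 2), Pow(Add(44, Mul(2, Rational(-1, 20))), Rational(1, 2))), -1)), Mul(Rational(1482848, 292809), Rational(-1, 26394))) = Add(Mul(44941, Pow(Mul(Rational(1, 2), Pow(Add(44, Rational(-1, 10)), Rational(1, 2))), -1)), Rational(-741424, 3864200373)) = Add(Mul(44941, Pow(Mul(Rational(1, 2), Pow(Rational(439, 10), Rational(1, 2))), -1)), Rational(-741424, 3864200373)) = Add(Mul(44941, Pow(Mul(Rational(1, 2), Mul(Rational(1, 10), Pow(4390, Rational(1, 2)))), -1)), Rational(-741424, 3864200373)) = Add(Mul(44941, Pow(Mul(Rational(1, 20), Pow(4390, Rational(1, 2))), -1)), Rational(-741424, 3864200373)) = Add(Mul(44941, Mul(Rational(2, 439), Pow(4390, Rational(1, 2)))), Rational(-741424, 3864200373)) = Add(Mul(Rational(89882, 439), Pow(4390, Rational(1, 2))), Rational(-741424, 3864200373)) = Add(Rational(-741424, 3864200373), Mul(Rational(89882, 439), Pow(4390, Rational(1, 2))))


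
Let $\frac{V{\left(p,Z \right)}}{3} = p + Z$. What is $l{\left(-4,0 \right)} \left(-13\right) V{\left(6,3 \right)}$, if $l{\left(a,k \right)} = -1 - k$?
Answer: $351$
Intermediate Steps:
$V{\left(p,Z \right)} = 3 Z + 3 p$ ($V{\left(p,Z \right)} = 3 \left(p + Z\right) = 3 \left(Z + p\right) = 3 Z + 3 p$)
$l{\left(-4,0 \right)} \left(-13\right) V{\left(6,3 \right)} = \left(-1 - 0\right) \left(-13\right) \left(3 \cdot 3 + 3 \cdot 6\right) = \left(-1 + 0\right) \left(-13\right) \left(9 + 18\right) = \left(-1\right) \left(-13\right) 27 = 13 \cdot 27 = 351$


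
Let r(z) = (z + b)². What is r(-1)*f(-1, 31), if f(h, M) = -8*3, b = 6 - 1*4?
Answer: -24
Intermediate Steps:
b = 2 (b = 6 - 4 = 2)
r(z) = (2 + z)² (r(z) = (z + 2)² = (2 + z)²)
f(h, M) = -24
r(-1)*f(-1, 31) = (2 - 1)²*(-24) = 1²*(-24) = 1*(-24) = -24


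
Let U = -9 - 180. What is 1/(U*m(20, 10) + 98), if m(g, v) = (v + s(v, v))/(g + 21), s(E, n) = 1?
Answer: 41/1939 ≈ 0.021145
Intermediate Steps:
U = -189
m(g, v) = (1 + v)/(21 + g) (m(g, v) = (v + 1)/(g + 21) = (1 + v)/(21 + g))
1/(U*m(20, 10) + 98) = 1/(-189*(1 + 10)/(21 + 20) + 98) = 1/(-189*11/41 + 98) = 1/(-2079/41 + 98) = 1/(1939/41) = 41/1939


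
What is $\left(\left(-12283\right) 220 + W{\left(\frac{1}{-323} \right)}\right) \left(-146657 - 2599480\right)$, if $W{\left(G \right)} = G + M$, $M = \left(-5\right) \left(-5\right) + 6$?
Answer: $\frac{2396883208463616}{323} \approx 7.4207 \cdot 10^{12}$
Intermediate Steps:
$M = 31$ ($M = 25 + 6 = 31$)
$W{\left(G \right)} = 31 + G$ ($W{\left(G \right)} = G + 31 = 31 + G$)
$\left(\left(-12283\right) 220 + W{\left(\frac{1}{-323} \right)}\right) \left(-146657 - 2599480\right) = \left(\left(-12283\right) 220 + \left(31 + \frac{1}{-323}\right)\right) \left(-146657 - 2599480\right) = \left(-2702260 + \left(31 - \frac{1}{323}\right)\right) \left(-2746137\right) = \left(-2702260 + \frac{10012}{323}\right) \left(-2746137\right) = \left(- \frac{872819968}{323}\right) \left(-2746137\right) = \frac{2396883208463616}{323}$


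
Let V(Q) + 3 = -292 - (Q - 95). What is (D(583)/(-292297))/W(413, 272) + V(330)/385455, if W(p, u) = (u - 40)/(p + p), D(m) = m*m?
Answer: -10825178221199/2613882291132 ≈ -4.1414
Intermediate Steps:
D(m) = m²
V(Q) = -200 - Q (V(Q) = -3 + (-292 - (Q - 95)) = -3 + (-292 - (-95 + Q)) = -3 + (-292 + (95 - Q)) = -3 + (-197 - Q) = -200 - Q)
W(p, u) = (-40 + u)/(2*p) (W(p, u) = (-40 + u)/((2*p)) = (-40 + u)*(1/(2*p)) = (-40 + u)/(2*p))
(D(583)/(-292297))/W(413, 272) + V(330)/385455 = (583²/(-292297))/(((½)*(-40 + 272)/413)) + (-200 - 1*330)/385455 = (339889*(-1/292297))/(((½)*(1/413)*232)) + (-200 - 330)*(1/385455) = -339889/(292297*116/413) - 530*1/385455 = -339889/292297*413/116 - 106/77091 = -140374157/33906452 - 106/77091 = -10825178221199/2613882291132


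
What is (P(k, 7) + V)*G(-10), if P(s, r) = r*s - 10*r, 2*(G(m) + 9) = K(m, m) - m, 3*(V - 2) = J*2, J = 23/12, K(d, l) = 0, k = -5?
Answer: 3662/9 ≈ 406.89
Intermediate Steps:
J = 23/12 (J = 23*(1/12) = 23/12 ≈ 1.9167)
V = 59/18 (V = 2 + ((23/12)*2)/3 = 2 + (⅓)*(23/6) = 2 + 23/18 = 59/18 ≈ 3.2778)
G(m) = -9 - m/2 (G(m) = -9 + (0 - m)/2 = -9 + (-m)/2 = -9 - m/2)
P(s, r) = -10*r + r*s
(P(k, 7) + V)*G(-10) = (7*(-10 - 5) + 59/18)*(-9 - ½*(-10)) = (7*(-15) + 59/18)*(-9 + 5) = (-105 + 59/18)*(-4) = -1831/18*(-4) = 3662/9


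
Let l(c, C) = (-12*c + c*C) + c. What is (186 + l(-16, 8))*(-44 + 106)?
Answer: 14508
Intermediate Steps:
l(c, C) = -11*c + C*c (l(c, C) = (-12*c + C*c) + c = -11*c + C*c)
(186 + l(-16, 8))*(-44 + 106) = (186 - 16*(-11 + 8))*(-44 + 106) = (186 - 16*(-3))*62 = (186 + 48)*62 = 234*62 = 14508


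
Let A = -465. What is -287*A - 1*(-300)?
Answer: 133755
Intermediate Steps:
-287*A - 1*(-300) = -287*(-465) - 1*(-300) = 133455 + 300 = 133755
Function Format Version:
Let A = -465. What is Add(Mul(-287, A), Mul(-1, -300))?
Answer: 133755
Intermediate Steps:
Add(Mul(-287, A), Mul(-1, -300)) = Add(Mul(-287, -465), Mul(-1, -300)) = Add(133455, 300) = 133755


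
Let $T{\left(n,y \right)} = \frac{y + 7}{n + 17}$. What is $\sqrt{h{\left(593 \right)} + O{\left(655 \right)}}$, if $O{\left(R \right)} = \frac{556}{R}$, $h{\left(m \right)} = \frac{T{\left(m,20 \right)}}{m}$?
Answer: $\frac{\sqrt{1906265229003190}}{47386630} \approx 0.92137$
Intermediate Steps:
$T{\left(n,y \right)} = \frac{7 + y}{17 + n}$
$h{\left(m \right)} = \frac{27}{m \left(17 + m\right)}$ ($h{\left(m \right)} = \frac{\frac{1}{17 + m} \left(7 + 20\right)}{m} = \frac{\frac{1}{17 + m} 27}{m} = \frac{27 \frac{1}{17 + m}}{m} = \frac{27}{m \left(17 + m\right)}$)
$\sqrt{h{\left(593 \right)} + O{\left(655 \right)}} = \sqrt{\frac{27}{593 \left(17 + 593\right)} + \frac{556}{655}} = \sqrt{27 \cdot \frac{1}{593} \cdot \frac{1}{610} + 556 \cdot \frac{1}{655}} = \sqrt{27 \cdot \frac{1}{593} \cdot \frac{1}{610} + \frac{556}{655}} = \sqrt{\frac{27}{361730} + \frac{556}{655}} = \sqrt{\frac{40227913}{47386630}} = \frac{\sqrt{1906265229003190}}{47386630}$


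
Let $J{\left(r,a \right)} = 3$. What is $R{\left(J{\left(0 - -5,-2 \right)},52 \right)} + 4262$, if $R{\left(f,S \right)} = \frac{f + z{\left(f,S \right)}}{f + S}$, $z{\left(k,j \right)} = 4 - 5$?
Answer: $\frac{234412}{55} \approx 4262.0$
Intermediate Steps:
$z{\left(k,j \right)} = -1$ ($z{\left(k,j \right)} = 4 - 5 = -1$)
$R{\left(f,S \right)} = \frac{-1 + f}{S + f}$ ($R{\left(f,S \right)} = \frac{f - 1}{f + S} = \frac{-1 + f}{S + f}$)
$R{\left(J{\left(0 - -5,-2 \right)},52 \right)} + 4262 = \frac{-1 + 3}{52 + 3} + 4262 = \frac{1}{55} \cdot 2 + 4262 = \frac{2}{55} + 4262 = \frac{234412}{55}$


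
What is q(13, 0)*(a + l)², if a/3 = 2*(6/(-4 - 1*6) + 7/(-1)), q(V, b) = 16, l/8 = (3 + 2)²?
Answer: 9535744/25 ≈ 3.8143e+5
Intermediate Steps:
l = 200 (l = 8*(3 + 2)² = 8*5² = 8*25 = 200)
a = -228/5 (a = 3*(2*(6/(-4 - 1*6) + 7/(-1))) = 3*(2*(6/(-4 - 6) + 7*(-1))) = 3*(2*(6/(-10) - 7)) = 3*(2*(6*(-⅒) - 7)) = 3*(2*(-⅗ - 7)) = 3*(2*(-38/5)) = 3*(-76/5) = -228/5 ≈ -45.600)
q(13, 0)*(a + l)² = 16*(-228/5 + 200)² = 16*(772/5)² = 16*(595984/25) = 9535744/25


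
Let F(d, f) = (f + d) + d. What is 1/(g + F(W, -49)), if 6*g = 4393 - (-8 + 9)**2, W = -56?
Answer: 1/571 ≈ 0.0017513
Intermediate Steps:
F(d, f) = f + 2*d (F(d, f) = (d + f) + d = f + 2*d)
g = 732 (g = (4393 - (-8 + 9)**2)/6 = (4393 - 1*1**2)/6 = (4393 - 1*1)/6 = (4393 - 1)/6 = (1/6)*4392 = 732)
1/(g + F(W, -49)) = 1/(732 + (-49 + 2*(-56))) = 1/(732 + (-49 - 112)) = 1/(732 - 161) = 1/571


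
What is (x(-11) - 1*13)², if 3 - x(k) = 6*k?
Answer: 3136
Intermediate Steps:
x(k) = 3 - 6*k
(x(-11) - 1*13)² = ((3 - 6*(-11)) - 1*13)² = ((3 + 66) - 13)² = (69 - 13)² = 56² = 3136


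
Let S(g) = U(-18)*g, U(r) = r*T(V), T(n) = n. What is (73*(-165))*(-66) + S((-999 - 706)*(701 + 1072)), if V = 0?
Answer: 794970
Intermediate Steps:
U(r) = 0 (U(r) = r*0 = 0)
S(g) = 0 (S(g) = 0*g = 0)
(73*(-165))*(-66) + S((-999 - 706)*(701 + 1072)) = (73*(-165))*(-66) + 0 = -12045*(-66) + 0 = 794970 + 0 = 794970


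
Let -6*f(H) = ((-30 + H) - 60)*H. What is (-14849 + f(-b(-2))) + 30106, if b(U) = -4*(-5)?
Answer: 44671/3 ≈ 14890.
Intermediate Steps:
b(U) = 20
f(H) = -H*(-90 + H)/6 (f(H) = -((-30 + H) - 60)*H/6 = -(-90 + H)*H/6 = -H*(-90 + H)/6)
(-14849 + f(-b(-2))) + 30106 = (-14849 + (-1*20)*(90 - (-1)*20)/6) + 30106 = (-14849 + (⅙)*(-20)*(90 - 1*(-20))) + 30106 = (-14849 + (⅙)*(-20)*(90 + 20)) + 30106 = (-14849 + (⅙)*(-20)*110) + 30106 = (-14849 - 1100/3) + 30106 = -45647/3 + 30106 = 44671/3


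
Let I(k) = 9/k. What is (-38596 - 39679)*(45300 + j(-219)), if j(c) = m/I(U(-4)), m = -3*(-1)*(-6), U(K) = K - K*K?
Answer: -3548988500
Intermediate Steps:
U(K) = K - K²
m = -18 (m = 3*(-6) = -18)
j(c) = 40 (j(c) = -18/(9/((-4*(1 - 1*(-4))))) = -18/(9/((-4*(1 + 4)))) = -18/(9/((-4*5))) = -18/(9/(-20)) = -18/(9*(-1/20)) = -18/(-9/20) = -18*(-20/9) = 40)
(-38596 - 39679)*(45300 + j(-219)) = (-38596 - 39679)*(45300 + 40) = -78275*45340 = -3548988500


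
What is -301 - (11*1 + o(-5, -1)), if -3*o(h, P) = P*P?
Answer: -935/3 ≈ -311.67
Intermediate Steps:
o(h, P) = -P²/3 (o(h, P) = -P*P/3 = -P²/3)
-301 - (11*1 + o(-5, -1)) = -301 - (11*1 - ⅓*(-1)²) = -301 - (11 - ⅓*1) = -301 - (11 - ⅓) = -301 - 1*32/3 = -301 - 32/3 = -935/3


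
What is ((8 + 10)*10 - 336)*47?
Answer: -7332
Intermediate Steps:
((8 + 10)*10 - 336)*47 = (18*10 - 336)*47 = (180 - 336)*47 = -156*47 = -7332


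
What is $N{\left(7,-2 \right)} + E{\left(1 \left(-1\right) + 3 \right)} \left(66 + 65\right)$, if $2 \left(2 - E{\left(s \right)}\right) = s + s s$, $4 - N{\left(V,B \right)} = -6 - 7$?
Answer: $-114$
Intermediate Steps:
$N{\left(V,B \right)} = 17$ ($N{\left(V,B \right)} = 4 - \left(-6 - 7\right) = 4 - -13 = 4 + 13 = 17$)
$E{\left(s \right)} = 2 - \frac{s}{2} - \frac{s^{2}}{2}$ ($E{\left(s \right)} = 2 - \frac{s + s s}{2} = 2 - \frac{s + s^{2}}{2} = 2 - \left(\frac{s}{2} + \frac{s^{2}}{2}\right) = 2 - \frac{s}{2} - \frac{s^{2}}{2}$)
$N{\left(7,-2 \right)} + E{\left(1 \left(-1\right) + 3 \right)} \left(66 + 65\right) = 17 + \left(2 - \frac{1 \left(-1\right) + 3}{2} - \frac{\left(1 \left(-1\right) + 3\right)^{2}}{2}\right) \left(66 + 65\right) = 17 + \left(2 - \frac{-1 + 3}{2} - \frac{\left(-1 + 3\right)^{2}}{2}\right) 131 = 17 + \left(2 - 1 - \frac{2^{2}}{2}\right) 131 = 17 + \left(2 - 1 - 2\right) 131 = 17 - 131 = -114$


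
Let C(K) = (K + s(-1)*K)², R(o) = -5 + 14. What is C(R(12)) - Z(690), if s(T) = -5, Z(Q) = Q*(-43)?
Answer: 30966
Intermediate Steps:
Z(Q) = -43*Q
R(o) = 9
C(K) = 16*K² (C(K) = (K - 5*K)² = (-4*K)² = 16*K²)
C(R(12)) - Z(690) = 16*9² - (-43)*690 = 16*81 - 1*(-29670) = 1296 + 29670 = 30966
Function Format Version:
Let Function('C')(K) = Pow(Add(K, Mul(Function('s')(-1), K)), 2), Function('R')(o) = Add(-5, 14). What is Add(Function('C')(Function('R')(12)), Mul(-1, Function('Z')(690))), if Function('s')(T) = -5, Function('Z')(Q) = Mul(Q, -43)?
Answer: 30966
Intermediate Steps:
Function('Z')(Q) = Mul(-43, Q)
Function('R')(o) = 9
Function('C')(K) = Mul(16, Pow(K, 2)) (Function('C')(K) = Pow(Add(K, Mul(-5, K)), 2) = Pow(Mul(-4, K), 2) = Mul(16, Pow(K, 2)))
Add(Function('C')(Function('R')(12)), Mul(-1, Function('Z')(690))) = Add(Mul(16, Pow(9, 2)), Mul(-1, Mul(-43, 690))) = Add(Mul(16, 81), Mul(-1, -29670)) = Add(1296, 29670) = 30966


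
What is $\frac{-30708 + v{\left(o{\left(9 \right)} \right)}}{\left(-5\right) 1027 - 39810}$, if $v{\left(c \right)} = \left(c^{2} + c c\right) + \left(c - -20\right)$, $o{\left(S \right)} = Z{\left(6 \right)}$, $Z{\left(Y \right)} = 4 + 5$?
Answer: $\frac{30517}{44945} \approx 0.67899$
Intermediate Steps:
$Z{\left(Y \right)} = 9$
$o{\left(S \right)} = 9$
$v{\left(c \right)} = 20 + c + 2 c^{2}$ ($v{\left(c \right)} = \left(c^{2} + c^{2}\right) + \left(c + 20\right) = 2 c^{2} + \left(20 + c\right) = 20 + c + 2 c^{2}$)
$\frac{-30708 + v{\left(o{\left(9 \right)} \right)}}{\left(-5\right) 1027 - 39810} = \frac{-30708 + \left(20 + 9 + 2 \cdot 9^{2}\right)}{\left(-5\right) 1027 - 39810} = \frac{-30708 + \left(20 + 9 + 2 \cdot 81\right)}{-5135 - 39810} = \frac{-30708 + \left(20 + 9 + 162\right)}{-44945} = \left(-30708 + 191\right) \left(- \frac{1}{44945}\right) = \left(-30517\right) \left(- \frac{1}{44945}\right) = \frac{30517}{44945}$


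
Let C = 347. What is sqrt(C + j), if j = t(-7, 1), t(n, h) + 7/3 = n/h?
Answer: sqrt(3039)/3 ≈ 18.376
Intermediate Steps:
t(n, h) = -7/3 + n/h
j = -28/3 (j = -7/3 - 7/1 = -7/3 - 7*1 = -7/3 - 7 = -28/3 ≈ -9.3333)
sqrt(C + j) = sqrt(347 - 28/3) = sqrt(1013/3) = sqrt(3039)/3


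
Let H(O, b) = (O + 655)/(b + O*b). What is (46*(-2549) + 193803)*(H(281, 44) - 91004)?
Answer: -327414192811/47 ≈ -6.9663e+9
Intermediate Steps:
H(O, b) = (655 + O)/(b + O*b)
(46*(-2549) + 193803)*(H(281, 44) - 91004) = (46*(-2549) + 193803)*((655 + 281)/(44*(1 + 281)) - 91004) = (-117254 + 193803)*((1/44)*936/282 - 91004) = 76549*((1/44)*(1/282)*936 - 91004) = 76549*(39/517 - 91004) = 76549*(-47049029/517) = -327414192811/47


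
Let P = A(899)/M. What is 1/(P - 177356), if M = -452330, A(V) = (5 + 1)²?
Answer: -226165/40111719758 ≈ -5.6384e-6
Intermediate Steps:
A(V) = 36 (A(V) = 6² = 36)
P = -18/226165 (P = 36/(-452330) = 36*(-1/452330) = -18/226165 ≈ -7.9588e-5)
1/(P - 177356) = 1/(-18/226165 - 177356) = 1/(-40111719758/226165) = -226165/40111719758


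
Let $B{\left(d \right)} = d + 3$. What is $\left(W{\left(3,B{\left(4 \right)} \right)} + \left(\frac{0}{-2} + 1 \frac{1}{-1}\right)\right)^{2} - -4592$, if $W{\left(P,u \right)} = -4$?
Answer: $4617$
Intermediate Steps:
$B{\left(d \right)} = 3 + d$
$\left(W{\left(3,B{\left(4 \right)} \right)} + \left(\frac{0}{-2} + 1 \frac{1}{-1}\right)\right)^{2} - -4592 = \left(-4 + \left(\frac{0}{-2} + 1 \frac{1}{-1}\right)\right)^{2} - -4592 = \left(-4 + \left(0 \left(- \frac{1}{2}\right) + 1 \left(-1\right)\right)\right)^{2} + 4592 = \left(-4 + \left(0 - 1\right)\right)^{2} + 4592 = \left(-4 - 1\right)^{2} + 4592 = \left(-5\right)^{2} + 4592 = 25 + 4592 = 4617$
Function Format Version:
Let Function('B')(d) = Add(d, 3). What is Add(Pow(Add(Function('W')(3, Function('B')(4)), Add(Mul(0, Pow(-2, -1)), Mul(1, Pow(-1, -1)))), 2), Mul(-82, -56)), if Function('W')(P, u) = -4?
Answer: 4617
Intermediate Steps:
Function('B')(d) = Add(3, d)
Add(Pow(Add(Function('W')(3, Function('B')(4)), Add(Mul(0, Pow(-2, -1)), Mul(1, Pow(-1, -1)))), 2), Mul(-82, -56)) = Add(Pow(Add(-4, Add(Mul(0, Pow(-2, -1)), Mul(1, Pow(-1, -1)))), 2), Mul(-82, -56)) = Add(Pow(Add(-4, Add(Mul(0, Rational(-1, 2)), Mul(1, -1))), 2), 4592) = Add(Pow(Add(-4, Add(0, -1)), 2), 4592) = Add(Pow(Add(-4, -1), 2), 4592) = Add(Pow(-5, 2), 4592) = Add(25, 4592) = 4617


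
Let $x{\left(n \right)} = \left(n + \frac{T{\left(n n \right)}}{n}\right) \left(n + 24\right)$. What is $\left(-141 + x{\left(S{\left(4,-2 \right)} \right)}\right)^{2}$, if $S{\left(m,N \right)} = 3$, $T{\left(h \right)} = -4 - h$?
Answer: $31329$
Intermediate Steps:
$x{\left(n \right)} = \left(24 + n\right) \left(n + \frac{-4 - n^{2}}{n}\right)$ ($x{\left(n \right)} = \left(n + \frac{-4 - n n}{n}\right) \left(n + 24\right) = \left(n + \frac{-4 - n^{2}}{n}\right) \left(24 + n\right) = \left(24 + n\right) \left(n + \frac{-4 - n^{2}}{n}\right)$)
$\left(-141 + x{\left(S{\left(4,-2 \right)} \right)}\right)^{2} = \left(-141 - \left(4 + \frac{96}{3}\right)\right)^{2} = \left(-141 - 36\right)^{2} = \left(-177\right)^{2} = 31329$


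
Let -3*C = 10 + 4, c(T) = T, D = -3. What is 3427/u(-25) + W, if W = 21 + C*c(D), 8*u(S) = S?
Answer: -26541/25 ≈ -1061.6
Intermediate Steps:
u(S) = S/8
C = -14/3 (C = -(10 + 4)/3 = -⅓*14 = -14/3 ≈ -4.6667)
W = 35 (W = 21 - 14/3*(-3) = 21 + 14 = 35)
3427/u(-25) + W = 3427/(((⅛)*(-25))) + 35 = 3427/(-25/8) + 35 = 3427*(-8/25) + 35 = -27416/25 + 35 = -26541/25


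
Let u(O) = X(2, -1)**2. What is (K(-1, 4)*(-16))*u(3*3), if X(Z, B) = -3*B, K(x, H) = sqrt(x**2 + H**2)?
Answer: -144*sqrt(17) ≈ -593.73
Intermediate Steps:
K(x, H) = sqrt(H**2 + x**2)
u(O) = 9 (u(O) = (-3*(-1))**2 = 3**2 = 9)
(K(-1, 4)*(-16))*u(3*3) = (sqrt(4**2 + (-1)**2)*(-16))*9 = (sqrt(16 + 1)*(-16))*9 = (sqrt(17)*(-16))*9 = -16*sqrt(17)*9 = -144*sqrt(17)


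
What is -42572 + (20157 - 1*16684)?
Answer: -39099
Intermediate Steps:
-42572 + (20157 - 1*16684) = -42572 + (20157 - 16684) = -42572 + 3473 = -39099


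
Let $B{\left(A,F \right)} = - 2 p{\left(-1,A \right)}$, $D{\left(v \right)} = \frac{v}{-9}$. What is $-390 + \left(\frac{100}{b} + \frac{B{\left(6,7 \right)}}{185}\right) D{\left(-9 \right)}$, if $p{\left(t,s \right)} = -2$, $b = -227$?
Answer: $- \frac{16395642}{41995} \approx -390.42$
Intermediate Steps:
$D{\left(v \right)} = - \frac{v}{9}$ ($D{\left(v \right)} = v \left(- \frac{1}{9}\right) = - \frac{v}{9}$)
$B{\left(A,F \right)} = 4$ ($B{\left(A,F \right)} = \left(-2\right) \left(-2\right) = 4$)
$-390 + \left(\frac{100}{b} + \frac{B{\left(6,7 \right)}}{185}\right) D{\left(-9 \right)} = -390 + \left(\frac{100}{-227} + \frac{4}{185}\right) \left(\left(- \frac{1}{9}\right) \left(-9\right)\right) = -390 + \left(100 \left(- \frac{1}{227}\right) + 4 \cdot \frac{1}{185}\right) 1 = -390 + \left(- \frac{100}{227} + \frac{4}{185}\right) 1 = -390 - \frac{17592}{41995} = - \frac{16395642}{41995}$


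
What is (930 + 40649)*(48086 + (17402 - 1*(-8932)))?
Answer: 3094309180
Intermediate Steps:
(930 + 40649)*(48086 + (17402 - 1*(-8932))) = 41579*(48086 + (17402 + 8932)) = 41579*(48086 + 26334) = 41579*74420 = 3094309180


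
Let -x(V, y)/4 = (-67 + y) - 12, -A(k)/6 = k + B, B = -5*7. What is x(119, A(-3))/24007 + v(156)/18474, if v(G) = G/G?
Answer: -10986497/443505318 ≈ -0.024772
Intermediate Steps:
B = -35
A(k) = 210 - 6*k (A(k) = -6*(k - 35) = -6*(-35 + k) = 210 - 6*k)
v(G) = 1
x(V, y) = 316 - 4*y (x(V, y) = -4*((-67 + y) - 12) = -4*(-79 + y) = 316 - 4*y)
x(119, A(-3))/24007 + v(156)/18474 = (316 - 4*(210 - 6*(-3)))/24007 + 1/18474 = (316 - 4*(210 + 18))*(1/24007) + 1*(1/18474) = (316 - 4*228)*(1/24007) + 1/18474 = (316 - 912)*(1/24007) + 1/18474 = -596*1/24007 + 1/18474 = -596/24007 + 1/18474 = -10986497/443505318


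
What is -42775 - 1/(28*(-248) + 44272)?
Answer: -1596705201/37328 ≈ -42775.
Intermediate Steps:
-42775 - 1/(28*(-248) + 44272) = -42775 - 1/(-6944 + 44272) = -42775 - 1/37328 = -1596705201/37328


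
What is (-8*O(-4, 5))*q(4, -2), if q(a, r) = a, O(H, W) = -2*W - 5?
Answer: 480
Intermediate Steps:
O(H, W) = -5 - 2*W
(-8*O(-4, 5))*q(4, -2) = -8*(-5 - 2*5)*4 = -8*(-5 - 10)*4 = -8*(-15)*4 = 120*4 = 480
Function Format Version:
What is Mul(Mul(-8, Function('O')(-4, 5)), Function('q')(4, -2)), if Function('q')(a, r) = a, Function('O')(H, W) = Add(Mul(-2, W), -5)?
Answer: 480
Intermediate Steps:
Function('O')(H, W) = Add(-5, Mul(-2, W))
Mul(Mul(-8, Function('O')(-4, 5)), Function('q')(4, -2)) = Mul(Mul(-8, Add(-5, Mul(-2, 5))), 4) = Mul(Mul(-8, Add(-5, -10)), 4) = Mul(Mul(-8, -15), 4) = Mul(120, 4) = 480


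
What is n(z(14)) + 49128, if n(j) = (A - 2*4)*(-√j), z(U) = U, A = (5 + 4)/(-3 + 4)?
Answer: 49128 - √14 ≈ 49124.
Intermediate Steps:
A = 9 (A = 9/1 = 9*1 = 9)
n(j) = -√j (n(j) = (9 - 2*4)*(-√j) = (9 - 8)*(-√j) = 1*(-√j) = -√j)
n(z(14)) + 49128 = -√14 + 49128 = 49128 - √14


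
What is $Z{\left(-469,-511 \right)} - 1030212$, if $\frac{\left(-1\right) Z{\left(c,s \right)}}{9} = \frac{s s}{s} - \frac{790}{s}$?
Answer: $- \frac{524095353}{511} \approx -1.0256 \cdot 10^{6}$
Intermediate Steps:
$Z{\left(c,s \right)} = - 9 s + \frac{7110}{s}$ ($Z{\left(c,s \right)} = - 9 \left(\frac{s s}{s} - \frac{790}{s}\right) = - 9 \left(\frac{s^{2}}{s} - \frac{790}{s}\right) = - 9 \left(s - \frac{790}{s}\right) = - 9 s + \frac{7110}{s}$)
$Z{\left(-469,-511 \right)} - 1030212 = \left(\left(-9\right) \left(-511\right) + \frac{7110}{-511}\right) - 1030212 = \left(4599 + 7110 \left(- \frac{1}{511}\right)\right) - 1030212 = \left(4599 - \frac{7110}{511}\right) - 1030212 = \frac{2342979}{511} - 1030212 = - \frac{524095353}{511}$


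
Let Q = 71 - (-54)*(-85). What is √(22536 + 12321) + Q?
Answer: -4519 + 3*√3873 ≈ -4332.3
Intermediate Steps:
Q = -4519 (Q = 71 - 54*85 = 71 - 4590 = -4519)
√(22536 + 12321) + Q = √(22536 + 12321) - 4519 = √34857 - 4519 = 3*√3873 - 4519 = -4519 + 3*√3873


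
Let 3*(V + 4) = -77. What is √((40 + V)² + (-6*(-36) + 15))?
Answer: 4*√190/3 ≈ 18.379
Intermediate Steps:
V = -89/3 (V = -4 + (⅓)*(-77) = -4 - 77/3 = -89/3 ≈ -29.667)
√((40 + V)² + (-6*(-36) + 15)) = √((40 - 89/3)² + (-6*(-36) + 15)) = √((31/3)² + (216 + 15)) = √(961/9 + 231) = √(3040/9) = 4*√190/3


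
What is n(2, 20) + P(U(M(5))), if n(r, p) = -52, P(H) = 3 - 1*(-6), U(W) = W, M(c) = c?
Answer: -43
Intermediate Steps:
P(H) = 9 (P(H) = 3 + 6 = 9)
n(2, 20) + P(U(M(5))) = -52 + 9 = -43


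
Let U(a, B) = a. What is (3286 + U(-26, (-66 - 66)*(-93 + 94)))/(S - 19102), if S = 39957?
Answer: 652/4171 ≈ 0.15632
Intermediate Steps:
(3286 + U(-26, (-66 - 66)*(-93 + 94)))/(S - 19102) = (3286 - 26)/(39957 - 19102) = 3260/20855 = 3260*(1/20855) = 652/4171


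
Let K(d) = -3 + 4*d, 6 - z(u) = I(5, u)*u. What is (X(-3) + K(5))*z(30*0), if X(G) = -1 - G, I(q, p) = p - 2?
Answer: 114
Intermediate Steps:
I(q, p) = -2 + p
z(u) = 6 - u*(-2 + u) (z(u) = 6 - (-2 + u)*u = 6 - u*(-2 + u))
(X(-3) + K(5))*z(30*0) = ((-1 - 1*(-3)) + (-3 + 4*5))*(6 - 30*0*(-2 + 30*0)) = ((-1 + 3) + (-3 + 20))*(6 - 1*0*(-2 + 0)) = (2 + 17)*(6 - 1*0*(-2)) = 19*(6 + 0) = 19*6 = 114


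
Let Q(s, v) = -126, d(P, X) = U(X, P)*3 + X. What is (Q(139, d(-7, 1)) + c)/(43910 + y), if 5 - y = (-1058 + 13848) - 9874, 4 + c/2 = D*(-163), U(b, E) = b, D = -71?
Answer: 23012/40999 ≈ 0.56128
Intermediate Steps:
d(P, X) = 4*X (d(P, X) = X*3 + X = 3*X + X = 4*X)
c = 23138 (c = -8 + 2*(-71*(-163)) = -8 + 2*11573 = -8 + 23146 = 23138)
y = -2911 (y = 5 - ((-1058 + 13848) - 9874) = 5 - (12790 - 9874) = 5 - 1*2916 = 5 - 2916 = -2911)
(Q(139, d(-7, 1)) + c)/(43910 + y) = (-126 + 23138)/(43910 - 2911) = 23012/40999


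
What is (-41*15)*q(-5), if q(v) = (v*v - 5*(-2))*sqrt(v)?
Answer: -21525*I*sqrt(5) ≈ -48131.0*I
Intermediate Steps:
q(v) = sqrt(v)*(10 + v**2) (q(v) = (v**2 + 10)*sqrt(v) = (10 + v**2)*sqrt(v) = sqrt(v)*(10 + v**2))
(-41*15)*q(-5) = (-41*15)*(sqrt(-5)*(10 + (-5)**2)) = -615*I*sqrt(5)*(10 + 25) = -615*I*sqrt(5)*35 = -21525*I*sqrt(5)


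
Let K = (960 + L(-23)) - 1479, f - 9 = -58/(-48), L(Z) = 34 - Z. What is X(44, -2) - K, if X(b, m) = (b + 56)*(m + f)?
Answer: 7697/6 ≈ 1282.8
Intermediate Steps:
f = 245/24 (f = 9 - 58/(-48) = 9 - 58*(-1/48) = 9 + 29/24 = 245/24 ≈ 10.208)
X(b, m) = (56 + b)*(245/24 + m) (X(b, m) = (b + 56)*(m + 245/24) = (56 + b)*(245/24 + m))
K = -462 (K = (960 + (34 - 1*(-23))) - 1479 = (960 + (34 + 23)) - 1479 = (960 + 57) - 1479 = 1017 - 1479 = -462)
X(44, -2) - K = (1715/3 + 56*(-2) + (245/24)*44 + 44*(-2)) - 1*(-462) = (1715/3 - 112 + 2695/6 - 88) + 462 = 4925/6 + 462 = 7697/6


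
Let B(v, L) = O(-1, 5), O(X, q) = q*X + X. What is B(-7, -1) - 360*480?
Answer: -172806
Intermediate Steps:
O(X, q) = X + X*q (O(X, q) = X*q + X = X + X*q)
B(v, L) = -6 (B(v, L) = -(1 + 5) = -1*6 = -6)
B(-7, -1) - 360*480 = -6 - 360*480 = -6 - 172800 = -172806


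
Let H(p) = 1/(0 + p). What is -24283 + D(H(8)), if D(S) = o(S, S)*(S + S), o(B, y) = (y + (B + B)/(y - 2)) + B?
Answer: -5827913/240 ≈ -24283.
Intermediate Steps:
H(p) = 1/p
o(B, y) = B + y + 2*B/(-2 + y) (o(B, y) = (y + (2*B)/(-2 + y)) + B = (y + 2*B/(-2 + y)) + B = B + y + 2*B/(-2 + y))
D(S) = 2*S²*(-2 + 2*S)/(-2 + S) (D(S) = (S*(-2 + S + S)/(-2 + S))*(S + S) = (S*(-2 + 2*S)/(-2 + S))*(2*S) = 2*S²*(-2 + 2*S)/(-2 + S))
-24283 + D(H(8)) = -24283 + 4*(1/8)²*(-1 + 1/8)/(-2 + 1/8) = -24283 + 4*(⅛)²*(-1 + ⅛)/(-2 + ⅛) = -24283 + 4*(1/64)*(-7/8)/(-15/8) = -24283 + 4*(1/64)*(-8/15)*(-7/8) = -24283 + 7/240 = -5827913/240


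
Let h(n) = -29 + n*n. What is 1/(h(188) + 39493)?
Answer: 1/74808 ≈ 1.3368e-5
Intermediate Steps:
h(n) = -29 + n²
1/(h(188) + 39493) = 1/((-29 + 188²) + 39493) = 1/((-29 + 35344) + 39493) = 1/(35315 + 39493) = 1/74808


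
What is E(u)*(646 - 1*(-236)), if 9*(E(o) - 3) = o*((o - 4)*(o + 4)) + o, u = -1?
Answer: 4018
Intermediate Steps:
E(o) = 3 + o/9 + o*(-4 + o)*(4 + o)/9 (E(o) = 3 + (o*((o - 4)*(o + 4)) + o)/9 = 3 + (o*((-4 + o)*(4 + o)) + o)/9 = 3 + (o*(-4 + o)*(4 + o) + o)/9 = 3 + (o + o*(-4 + o)*(4 + o))/9 = 3 + (o/9 + o*(-4 + o)*(4 + o)/9) = 3 + o/9 + o*(-4 + o)*(4 + o)/9)
E(u)*(646 - 1*(-236)) = (3 - 5/3*(-1) + (⅑)*(-1)³)*(646 - 1*(-236)) = (3 + 5/3 + (⅑)*(-1))*(646 + 236) = (3 + 5/3 - ⅑)*882 = (41/9)*882 = 4018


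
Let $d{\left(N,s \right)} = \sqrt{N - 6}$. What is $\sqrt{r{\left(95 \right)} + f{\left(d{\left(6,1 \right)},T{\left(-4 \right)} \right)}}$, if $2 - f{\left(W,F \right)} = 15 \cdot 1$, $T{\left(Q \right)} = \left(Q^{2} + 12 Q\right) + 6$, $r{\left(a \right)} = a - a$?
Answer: $i \sqrt{13} \approx 3.6056 i$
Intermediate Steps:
$r{\left(a \right)} = 0$
$d{\left(N,s \right)} = \sqrt{-6 + N}$
$T{\left(Q \right)} = 6 + Q^{2} + 12 Q$
$f{\left(W,F \right)} = -13$ ($f{\left(W,F \right)} = 2 - 15 \cdot 1 = 2 - 15 = -13$)
$\sqrt{r{\left(95 \right)} + f{\left(d{\left(6,1 \right)},T{\left(-4 \right)} \right)}} = \sqrt{0 - 13} = \sqrt{-13} = i \sqrt{13}$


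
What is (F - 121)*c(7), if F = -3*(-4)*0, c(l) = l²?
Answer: -5929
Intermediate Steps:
F = 0 (F = 12*0 = 0)
(F - 121)*c(7) = (0 - 121)*7² = -121*49 = -5929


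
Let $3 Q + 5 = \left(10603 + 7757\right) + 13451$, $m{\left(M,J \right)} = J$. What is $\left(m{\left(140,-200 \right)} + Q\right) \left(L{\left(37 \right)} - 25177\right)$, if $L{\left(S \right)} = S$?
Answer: $-261506280$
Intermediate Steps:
$Q = 10602$ ($Q = - \frac{5}{3} + \frac{\left(10603 + 7757\right) + 13451}{3} = - \frac{5}{3} + \frac{18360 + 13451}{3} = - \frac{5}{3} + \frac{1}{3} \cdot 31811 = - \frac{5}{3} + \frac{31811}{3} = 10602$)
$\left(m{\left(140,-200 \right)} + Q\right) \left(L{\left(37 \right)} - 25177\right) = \left(-200 + 10602\right) \left(37 - 25177\right) = 10402 \left(-25140\right) = -261506280$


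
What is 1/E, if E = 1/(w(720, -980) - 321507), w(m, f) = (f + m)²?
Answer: -253907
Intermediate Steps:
E = -1/253907 (E = 1/((-980 + 720)² - 321507) = 1/((-260)² - 321507) = 1/(67600 - 321507) = 1/(-253907) = -1/253907 ≈ -3.9384e-6)
1/E = 1/(-1/253907) = -253907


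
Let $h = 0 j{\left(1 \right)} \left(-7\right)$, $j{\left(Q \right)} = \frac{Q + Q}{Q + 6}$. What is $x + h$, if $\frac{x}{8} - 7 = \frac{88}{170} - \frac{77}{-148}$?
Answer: $\frac{202234}{3145} \approx 64.303$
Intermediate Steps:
$j{\left(Q \right)} = \frac{2 Q}{6 + Q}$
$h = 0$ ($h = 0 \cdot 2 \cdot 1 \frac{1}{6 + 1} \left(-7\right) = 0 \cdot 2 \cdot 1 \cdot \frac{1}{7} \left(-7\right) = 0 \cdot \frac{2}{7} \left(-7\right) = 0 \left(-7\right) = 0$)
$x = \frac{202234}{3145}$ ($x = 56 + 8 \left(\frac{88}{170} - \frac{77}{-148}\right) = 56 + 8 \left(88 \cdot \frac{1}{170} - - \frac{77}{148}\right) = 56 + 8 \left(\frac{44}{85} + \frac{77}{148}\right) = 56 + 8 \cdot \frac{13057}{12580} = 56 + \frac{26114}{3145} = \frac{202234}{3145} \approx 64.303$)
$x + h = \frac{202234}{3145} + 0 = \frac{202234}{3145}$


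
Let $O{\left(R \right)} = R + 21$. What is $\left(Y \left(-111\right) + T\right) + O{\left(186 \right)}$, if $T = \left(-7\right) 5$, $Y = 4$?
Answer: $-272$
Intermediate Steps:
$O{\left(R \right)} = 21 + R$
$T = -35$
$\left(Y \left(-111\right) + T\right) + O{\left(186 \right)} = \left(4 \left(-111\right) - 35\right) + \left(21 + 186\right) = \left(-444 - 35\right) + 207 = -479 + 207 = -272$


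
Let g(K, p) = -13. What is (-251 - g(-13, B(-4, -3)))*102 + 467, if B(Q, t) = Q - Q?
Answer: -23809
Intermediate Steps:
B(Q, t) = 0
(-251 - g(-13, B(-4, -3)))*102 + 467 = (-251 - 1*(-13))*102 + 467 = (-251 + 13)*102 + 467 = -238*102 + 467 = -24276 + 467 = -23809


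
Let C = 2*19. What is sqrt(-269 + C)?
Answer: I*sqrt(231) ≈ 15.199*I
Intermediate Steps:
C = 38
sqrt(-269 + C) = sqrt(-269 + 38) = sqrt(-231) = I*sqrt(231)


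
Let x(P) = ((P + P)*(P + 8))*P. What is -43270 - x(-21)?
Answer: -31804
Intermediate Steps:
x(P) = 2*P²*(8 + P) (x(P) = ((2*P)*(8 + P))*P = (2*P*(8 + P))*P = 2*P²*(8 + P))
-43270 - x(-21) = -43270 - 2*(-21)²*(8 - 21) = -43270 - 2*441*(-13) = -43270 - 1*(-11466) = -43270 + 11466 = -31804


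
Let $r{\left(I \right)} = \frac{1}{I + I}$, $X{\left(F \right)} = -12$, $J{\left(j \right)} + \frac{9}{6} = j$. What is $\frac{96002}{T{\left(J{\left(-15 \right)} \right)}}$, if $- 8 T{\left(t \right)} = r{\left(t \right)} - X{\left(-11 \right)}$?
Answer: $- \frac{25344528}{395} \approx -64163.0$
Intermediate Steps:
$J{\left(j \right)} = - \frac{3}{2} + j$
$r{\left(I \right)} = \frac{1}{2 I}$
$T{\left(t \right)} = - \frac{3}{2} - \frac{1}{16 t}$ ($T{\left(t \right)} = - \frac{\frac{1}{2 t} - -12}{8} = - \frac{\frac{1}{2 t} + 12}{8} = - \frac{12 + \frac{1}{2 t}}{8} = - \frac{3}{2} - \frac{1}{16 t}$)
$\frac{96002}{T{\left(J{\left(-15 \right)} \right)}} = \frac{96002}{\frac{1}{16} \frac{1}{- \frac{3}{2} - 15} \left(-1 - 24 \left(- \frac{3}{2} - 15\right)\right)} = \frac{96002}{\frac{1}{16} \frac{1}{- \frac{33}{2}} \left(-1 - -396\right)} = \frac{96002}{\frac{1}{16} \left(- \frac{2}{33}\right) \left(-1 + 396\right)} = \frac{96002}{\frac{1}{16} \left(- \frac{2}{33}\right) 395} = \frac{96002}{- \frac{395}{264}} = 96002 \left(- \frac{264}{395}\right) = - \frac{25344528}{395}$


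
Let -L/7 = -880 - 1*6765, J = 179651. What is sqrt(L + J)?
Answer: sqrt(233166) ≈ 482.87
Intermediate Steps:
L = 53515 (L = -7*(-880 - 1*6765) = -7*(-880 - 6765) = -7*(-7645) = 53515)
sqrt(L + J) = sqrt(53515 + 179651) = sqrt(233166)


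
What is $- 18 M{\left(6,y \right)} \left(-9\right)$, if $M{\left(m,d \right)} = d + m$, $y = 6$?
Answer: $1944$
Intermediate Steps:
$- 18 M{\left(6,y \right)} \left(-9\right) = - 18 \left(6 + 6\right) \left(-9\right) = \left(-18\right) 12 \left(-9\right) = \left(-216\right) \left(-9\right) = 1944$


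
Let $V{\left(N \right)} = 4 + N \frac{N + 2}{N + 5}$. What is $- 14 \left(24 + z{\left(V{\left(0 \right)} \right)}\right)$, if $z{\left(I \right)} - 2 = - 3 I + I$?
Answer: $-252$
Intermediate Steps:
$V{\left(N \right)} = 4 + \frac{N \left(2 + N\right)}{5 + N}$ ($V{\left(N \right)} = 4 + N \frac{2 + N}{5 + N} = 4 + \frac{N \left(2 + N\right)}{5 + N}$)
$z{\left(I \right)} = 2 - 2 I$ ($z{\left(I \right)} = 2 + \left(- 3 I + I\right) = 2 - 2 I$)
$- 14 \left(24 + z{\left(V{\left(0 \right)} \right)}\right) = - 14 \left(24 + \left(2 - 2 \frac{20 + 0^{2} + 6 \cdot 0}{5 + 0}\right)\right) = - 14 \left(24 + \left(2 - 2 \frac{20 + 0 + 0}{5}\right)\right) = - 14 \left(24 + \left(2 - 2 \cdot \frac{1}{5} \cdot 20\right)\right) = - 14 \left(24 + \left(2 - 8\right)\right) = - 14 \left(24 - 6\right) = \left(-14\right) 18 = -252$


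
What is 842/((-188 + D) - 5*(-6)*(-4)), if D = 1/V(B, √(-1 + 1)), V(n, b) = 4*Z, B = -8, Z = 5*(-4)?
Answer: -67360/24641 ≈ -2.7337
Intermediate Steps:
Z = -20
V(n, b) = -80 (V(n, b) = 4*(-20) = -80)
D = -1/80 (D = 1/(-80) = -1/80 ≈ -0.012500)
842/((-188 + D) - 5*(-6)*(-4)) = 842/((-188 - 1/80) - 5*(-6)*(-4)) = 842/(-15041/80 + 30*(-4)) = 842/(-15041/80 - 120) = 842/(-24641/80) = 842*(-80/24641) = -67360/24641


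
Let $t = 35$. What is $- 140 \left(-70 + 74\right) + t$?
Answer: $-525$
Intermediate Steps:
$- 140 \left(-70 + 74\right) + t = - 140 \left(-70 + 74\right) + 35 = \left(-140\right) 4 + 35 = -560 + 35 = -525$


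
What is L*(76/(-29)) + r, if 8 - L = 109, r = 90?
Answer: 10286/29 ≈ 354.69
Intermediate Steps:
L = -101 (L = 8 - 1*109 = 8 - 109 = -101)
L*(76/(-29)) + r = -7676/(-29) + 90 = -7676*(-1)/29 + 90 = -101*(-76/29) + 90 = 7676/29 + 90 = 10286/29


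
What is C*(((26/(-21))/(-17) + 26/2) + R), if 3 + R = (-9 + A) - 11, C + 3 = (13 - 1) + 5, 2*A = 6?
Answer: -4946/51 ≈ -96.980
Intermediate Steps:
A = 3 (A = (1/2)*6 = 3)
C = 14 (C = -3 + ((13 - 1) + 5) = -3 + (12 + 5) = -3 + 17 = 14)
R = -20 (R = -3 + ((-9 + 3) - 11) = -3 + (-6 - 11) = -3 - 17 = -20)
C*(((26/(-21))/(-17) + 26/2) + R) = 14*(((26/(-21))/(-17) + 26/2) - 20) = 14*(((26*(-1/21))*(-1/17) + 26*(1/2)) - 20) = 14*((-26/21*(-1/17) + 13) - 20) = 14*((26/357 + 13) - 20) = 14*(4667/357 - 20) = 14*(-2473/357) = -4946/51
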